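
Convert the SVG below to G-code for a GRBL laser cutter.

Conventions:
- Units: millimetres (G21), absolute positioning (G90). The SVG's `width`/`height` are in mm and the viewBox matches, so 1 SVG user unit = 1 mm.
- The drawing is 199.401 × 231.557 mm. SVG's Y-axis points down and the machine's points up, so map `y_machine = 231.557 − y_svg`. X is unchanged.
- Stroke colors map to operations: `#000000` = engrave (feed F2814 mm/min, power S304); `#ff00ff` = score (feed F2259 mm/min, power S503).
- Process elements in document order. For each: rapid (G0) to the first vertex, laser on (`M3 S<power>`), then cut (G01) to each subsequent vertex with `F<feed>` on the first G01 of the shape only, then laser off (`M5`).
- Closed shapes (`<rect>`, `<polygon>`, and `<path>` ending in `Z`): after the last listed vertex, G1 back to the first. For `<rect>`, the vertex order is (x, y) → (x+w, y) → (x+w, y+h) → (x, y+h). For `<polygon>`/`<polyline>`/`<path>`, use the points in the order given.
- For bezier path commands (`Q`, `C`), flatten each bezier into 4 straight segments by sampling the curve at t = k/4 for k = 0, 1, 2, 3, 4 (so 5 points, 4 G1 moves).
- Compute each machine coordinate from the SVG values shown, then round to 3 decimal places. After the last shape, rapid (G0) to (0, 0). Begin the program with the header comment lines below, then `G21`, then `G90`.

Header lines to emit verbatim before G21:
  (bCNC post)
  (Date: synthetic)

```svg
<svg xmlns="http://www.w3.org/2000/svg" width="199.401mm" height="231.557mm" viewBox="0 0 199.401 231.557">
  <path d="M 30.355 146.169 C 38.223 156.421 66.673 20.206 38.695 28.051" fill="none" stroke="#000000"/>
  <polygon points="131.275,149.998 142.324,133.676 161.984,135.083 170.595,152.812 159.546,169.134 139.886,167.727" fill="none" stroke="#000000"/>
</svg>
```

Since the viewBox matches the mm dimensions, user units are millimetres directly. The only transform is the Y-flip y_m = 231.557 − y_svg.

Shape 1 is a cubic bezier drawn with `<path>`. Its stroke #000000 means engrave at S304, F2814. After flipping Y the toolpath is (30.355,85.388) → (38.912,100.622) → (47.967,143.544) → (50.302,186.918) → (38.695,203.506).

Shape 2 is a regular polygon drawn with `<polygon>`. Its stroke #000000 means engrave at S304, F2814. After flipping Y the toolpath is (131.275,81.559) → (142.324,97.881) → (161.984,96.474) → (170.595,78.745) → (159.546,62.423) → (139.886,63.830) → (131.275,81.559), returning to the start.

(bCNC post)
(Date: synthetic)
G21
G90
G0 X30.355 Y85.388
M3 S304
G01 X38.912 Y100.622 F2814
G01 X47.967 Y143.544
G01 X50.302 Y186.918
G01 X38.695 Y203.506
M5
G0 X131.275 Y81.559
M3 S304
G01 X142.324 Y97.881 F2814
G01 X161.984 Y96.474
G01 X170.595 Y78.745
G01 X159.546 Y62.423
G01 X139.886 Y63.830
G01 X131.275 Y81.559
M5
G0 X0.000 Y0.000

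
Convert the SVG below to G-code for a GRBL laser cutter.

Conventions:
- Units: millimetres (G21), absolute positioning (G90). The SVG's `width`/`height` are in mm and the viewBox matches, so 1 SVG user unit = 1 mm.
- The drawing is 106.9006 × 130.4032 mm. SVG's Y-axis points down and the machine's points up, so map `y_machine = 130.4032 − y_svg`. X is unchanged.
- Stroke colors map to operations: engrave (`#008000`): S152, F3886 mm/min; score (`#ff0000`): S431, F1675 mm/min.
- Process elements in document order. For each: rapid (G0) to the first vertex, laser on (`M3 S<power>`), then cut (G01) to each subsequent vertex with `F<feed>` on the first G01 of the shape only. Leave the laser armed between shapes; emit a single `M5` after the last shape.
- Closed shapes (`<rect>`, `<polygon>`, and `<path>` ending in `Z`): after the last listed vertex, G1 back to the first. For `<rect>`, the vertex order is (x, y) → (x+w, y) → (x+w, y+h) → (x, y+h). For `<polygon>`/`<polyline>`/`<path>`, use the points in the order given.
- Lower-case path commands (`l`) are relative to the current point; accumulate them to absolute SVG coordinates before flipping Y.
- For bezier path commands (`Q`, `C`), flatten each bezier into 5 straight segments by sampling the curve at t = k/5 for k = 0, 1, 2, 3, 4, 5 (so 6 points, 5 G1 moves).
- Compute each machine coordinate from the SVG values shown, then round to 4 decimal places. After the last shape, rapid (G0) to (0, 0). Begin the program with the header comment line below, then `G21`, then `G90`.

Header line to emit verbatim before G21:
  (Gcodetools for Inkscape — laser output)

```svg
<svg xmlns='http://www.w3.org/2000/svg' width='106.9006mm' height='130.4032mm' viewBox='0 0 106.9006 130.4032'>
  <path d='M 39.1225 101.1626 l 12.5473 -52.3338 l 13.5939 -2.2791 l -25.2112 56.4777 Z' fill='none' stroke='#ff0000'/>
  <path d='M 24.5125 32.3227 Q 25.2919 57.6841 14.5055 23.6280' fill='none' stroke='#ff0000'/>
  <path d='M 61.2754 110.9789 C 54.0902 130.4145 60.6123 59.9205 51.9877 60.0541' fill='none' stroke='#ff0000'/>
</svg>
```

Since the viewBox matches the mm dimensions, user units are millimetres directly. The only transform is the Y-flip y_m = 130.4032 − y_svg.

Shape 1 is a closed polygon drawn with `<path>`. Its stroke #ff0000 means score at S431, F1675. After flipping Y the toolpath is (39.1225,29.2406) → (51.6698,81.5744) → (65.2637,83.8535) → (40.0525,27.3758) → (39.1225,29.2406), returning to the start.

Shape 2 is a quadratic bezier drawn with `<path>`. Its stroke #ff0000 means score at S431, F1675. After flipping Y the toolpath is (24.5125,98.0805) → (24.3616,90.3126) → (23.2855,87.2982) → (21.2841,89.0371) → (18.3574,95.5295) → (14.5055,106.7752).

Shape 3 is a cubic bezier drawn with `<path>`. Its stroke #ff0000 means score at S431, F1675. After flipping Y the toolpath is (61.2754,19.4243) → (58.3783,17.2700) → (57.3860,28.9921) → (56.9135,46.8838) → (55.5757,63.2384) → (51.9877,70.3491).

(Gcodetools for Inkscape — laser output)
G21
G90
G0 X39.1225 Y29.2406
M3 S431
G01 X51.6698 Y81.5744 F1675
G01 X65.2637 Y83.8535
G01 X40.0525 Y27.3758
G01 X39.1225 Y29.2406
G0 X24.5125 Y98.0805
M3 S431
G01 X24.3616 Y90.3126 F1675
G01 X23.2855 Y87.2982
G01 X21.2841 Y89.0371
G01 X18.3574 Y95.5295
G01 X14.5055 Y106.7752
G0 X61.2754 Y19.4243
M3 S431
G01 X58.3783 Y17.2700 F1675
G01 X57.3860 Y28.9921
G01 X56.9135 Y46.8838
G01 X55.5757 Y63.2384
G01 X51.9877 Y70.3491
M5
G0 X0.0000 Y0.0000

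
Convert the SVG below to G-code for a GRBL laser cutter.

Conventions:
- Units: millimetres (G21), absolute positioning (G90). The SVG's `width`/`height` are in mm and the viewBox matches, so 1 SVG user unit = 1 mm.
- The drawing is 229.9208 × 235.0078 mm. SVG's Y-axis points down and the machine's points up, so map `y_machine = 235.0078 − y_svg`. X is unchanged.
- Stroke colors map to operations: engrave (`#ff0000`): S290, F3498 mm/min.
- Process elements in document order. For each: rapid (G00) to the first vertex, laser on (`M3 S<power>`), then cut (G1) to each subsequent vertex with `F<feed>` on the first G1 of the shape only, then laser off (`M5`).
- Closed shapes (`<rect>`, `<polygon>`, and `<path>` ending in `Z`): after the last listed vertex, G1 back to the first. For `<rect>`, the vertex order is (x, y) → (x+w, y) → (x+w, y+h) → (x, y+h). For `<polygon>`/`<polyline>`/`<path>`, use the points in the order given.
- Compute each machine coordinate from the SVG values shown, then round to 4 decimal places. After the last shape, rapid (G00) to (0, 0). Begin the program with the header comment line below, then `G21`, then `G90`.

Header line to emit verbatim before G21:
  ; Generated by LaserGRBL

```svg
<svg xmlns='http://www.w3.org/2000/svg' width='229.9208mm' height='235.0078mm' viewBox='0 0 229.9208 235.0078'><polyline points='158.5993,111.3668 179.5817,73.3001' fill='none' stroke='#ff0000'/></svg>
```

Since the viewBox matches the mm dimensions, user units are millimetres directly. The only transform is the Y-flip y_m = 235.0078 − y_svg.

Shape 1 is a line segment drawn with `<polyline>`. Its stroke #ff0000 means engrave at S290, F3498. After flipping Y the toolpath is (158.5993,123.6410) → (179.5817,161.7077).

; Generated by LaserGRBL
G21
G90
G00 X158.5993 Y123.6410
M3 S290
G1 X179.5817 Y161.7077 F3498
M5
G00 X0.0000 Y0.0000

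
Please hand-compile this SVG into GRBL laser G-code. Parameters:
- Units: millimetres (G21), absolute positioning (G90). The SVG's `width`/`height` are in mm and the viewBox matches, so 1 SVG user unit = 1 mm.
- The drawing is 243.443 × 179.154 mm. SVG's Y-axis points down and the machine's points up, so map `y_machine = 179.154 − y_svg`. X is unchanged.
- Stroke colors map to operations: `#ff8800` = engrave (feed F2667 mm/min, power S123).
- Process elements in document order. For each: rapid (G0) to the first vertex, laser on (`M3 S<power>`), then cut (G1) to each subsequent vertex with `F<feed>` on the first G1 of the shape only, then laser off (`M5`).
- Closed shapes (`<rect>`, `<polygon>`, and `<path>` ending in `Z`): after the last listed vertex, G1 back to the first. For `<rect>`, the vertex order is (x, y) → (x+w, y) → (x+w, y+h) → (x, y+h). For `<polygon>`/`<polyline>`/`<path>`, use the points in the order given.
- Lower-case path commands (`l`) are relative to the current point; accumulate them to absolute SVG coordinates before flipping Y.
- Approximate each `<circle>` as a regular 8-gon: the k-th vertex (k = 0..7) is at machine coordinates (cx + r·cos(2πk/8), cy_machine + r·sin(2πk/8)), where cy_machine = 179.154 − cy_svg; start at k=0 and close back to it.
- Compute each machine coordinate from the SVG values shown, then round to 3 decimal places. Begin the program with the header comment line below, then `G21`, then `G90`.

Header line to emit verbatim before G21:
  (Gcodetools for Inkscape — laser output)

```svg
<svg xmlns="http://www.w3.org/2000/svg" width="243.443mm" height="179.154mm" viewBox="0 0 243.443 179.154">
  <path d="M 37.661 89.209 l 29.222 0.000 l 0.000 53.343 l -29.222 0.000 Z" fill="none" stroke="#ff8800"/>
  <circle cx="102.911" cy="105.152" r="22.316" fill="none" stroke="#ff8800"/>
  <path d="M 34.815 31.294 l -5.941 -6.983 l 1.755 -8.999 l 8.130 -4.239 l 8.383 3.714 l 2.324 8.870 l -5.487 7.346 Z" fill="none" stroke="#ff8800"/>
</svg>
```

(Gcodetools for Inkscape — laser output)
G21
G90
G0 X37.661 Y89.945
M3 S123
G1 X66.883 Y89.945 F2667
G1 X66.883 Y36.602
G1 X37.661 Y36.602
G1 X37.661 Y89.945
M5
G0 X125.227 Y74.002
M3 S123
G1 X118.691 Y89.782 F2667
G1 X102.911 Y96.318
G1 X87.131 Y89.782
G1 X80.595 Y74.002
G1 X87.131 Y58.222
G1 X102.911 Y51.686
G1 X118.691 Y58.222
G1 X125.227 Y74.002
M5
G0 X34.815 Y147.860
M3 S123
G1 X28.874 Y154.843 F2667
G1 X30.629 Y163.842
G1 X38.759 Y168.081
G1 X47.142 Y164.367
G1 X49.466 Y155.497
G1 X43.979 Y148.151
G1 X34.815 Y147.860
M5

1 u = 1 mm; y_m = 179.154 − y.

[1] `<path>` rectangle, #ff8800→engrave S123 F2667: (37.661,89.945) → (66.883,89.945) → (66.883,36.602) → (37.661,36.602) → (37.661,89.945) (closed)

[2] `<circle>` circle, #ff8800→engrave S123 F2667: (125.227,74.002) → (118.691,89.782) → (102.911,96.318) → (87.131,89.782) → (80.595,74.002) → (87.131,58.222) → (102.911,51.686) → (118.691,58.222) → (125.227,74.002) (closed)

[3] `<path>` regular polygon, #ff8800→engrave S123 F2667: (34.815,147.860) → (28.874,154.843) → (30.629,163.842) → (38.759,168.081) → (47.142,164.367) → (49.466,155.497) → (43.979,148.151) → (34.815,147.860) (closed)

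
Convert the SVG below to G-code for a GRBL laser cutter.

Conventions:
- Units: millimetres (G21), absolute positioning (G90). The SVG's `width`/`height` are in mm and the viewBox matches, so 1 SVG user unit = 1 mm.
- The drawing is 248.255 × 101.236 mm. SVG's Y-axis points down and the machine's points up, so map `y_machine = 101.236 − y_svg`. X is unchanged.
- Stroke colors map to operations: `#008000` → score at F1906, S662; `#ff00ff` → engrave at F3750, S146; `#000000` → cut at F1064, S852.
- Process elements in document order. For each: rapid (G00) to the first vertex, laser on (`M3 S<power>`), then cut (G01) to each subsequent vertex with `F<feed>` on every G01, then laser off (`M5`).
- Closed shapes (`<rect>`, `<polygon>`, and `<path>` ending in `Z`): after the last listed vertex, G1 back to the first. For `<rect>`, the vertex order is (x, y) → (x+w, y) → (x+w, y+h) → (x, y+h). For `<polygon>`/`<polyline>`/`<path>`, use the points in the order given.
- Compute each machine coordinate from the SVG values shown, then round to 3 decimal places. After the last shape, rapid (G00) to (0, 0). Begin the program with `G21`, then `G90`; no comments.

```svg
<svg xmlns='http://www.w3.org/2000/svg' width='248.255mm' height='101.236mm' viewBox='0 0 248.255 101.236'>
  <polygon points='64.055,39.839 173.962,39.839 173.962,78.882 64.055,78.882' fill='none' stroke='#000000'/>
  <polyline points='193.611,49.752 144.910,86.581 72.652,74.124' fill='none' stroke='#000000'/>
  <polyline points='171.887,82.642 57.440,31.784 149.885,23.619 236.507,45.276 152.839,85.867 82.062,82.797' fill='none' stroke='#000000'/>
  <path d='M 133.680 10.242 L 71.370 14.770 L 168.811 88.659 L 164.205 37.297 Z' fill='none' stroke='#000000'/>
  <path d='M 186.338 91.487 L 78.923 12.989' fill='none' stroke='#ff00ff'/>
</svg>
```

G21
G90
G00 X64.055 Y61.397
M3 S852
G01 X173.962 Y61.397 F1064
G01 X173.962 Y22.354 F1064
G01 X64.055 Y22.354 F1064
G01 X64.055 Y61.397 F1064
M5
G00 X193.611 Y51.484
M3 S852
G01 X144.910 Y14.655 F1064
G01 X72.652 Y27.112 F1064
M5
G00 X171.887 Y18.594
M3 S852
G01 X57.440 Y69.452 F1064
G01 X149.885 Y77.617 F1064
G01 X236.507 Y55.960 F1064
G01 X152.839 Y15.369 F1064
G01 X82.062 Y18.439 F1064
M5
G00 X133.680 Y90.994
M3 S852
G01 X71.370 Y86.466 F1064
G01 X168.811 Y12.577 F1064
G01 X164.205 Y63.939 F1064
G01 X133.680 Y90.994 F1064
M5
G00 X186.338 Y9.749
M3 S146
G01 X78.923 Y88.247 F3750
M5
G00 X0.000 Y0.000

1 u = 1 mm; y_m = 101.236 − y.

[1] `<polygon>` rectangle, #000000→cut S852 F1064: (64.055,61.397) → (173.962,61.397) → (173.962,22.354) → (64.055,22.354) → (64.055,61.397) (closed)

[2] `<polyline>` open polyline, #000000→cut S852 F1064: (193.611,51.484) → (144.910,14.655) → (72.652,27.112)

[3] `<polyline>` open polyline, #000000→cut S852 F1064: (171.887,18.594) → (57.440,69.452) → (149.885,77.617) → (236.507,55.960) → (152.839,15.369) → (82.062,18.439)

[4] `<path>` closed polygon, #000000→cut S852 F1064: (133.680,90.994) → (71.370,86.466) → (168.811,12.577) → (164.205,63.939) → (133.680,90.994) (closed)

[5] `<path>` line segment, #ff00ff→engrave S146 F3750: (186.338,9.749) → (78.923,88.247)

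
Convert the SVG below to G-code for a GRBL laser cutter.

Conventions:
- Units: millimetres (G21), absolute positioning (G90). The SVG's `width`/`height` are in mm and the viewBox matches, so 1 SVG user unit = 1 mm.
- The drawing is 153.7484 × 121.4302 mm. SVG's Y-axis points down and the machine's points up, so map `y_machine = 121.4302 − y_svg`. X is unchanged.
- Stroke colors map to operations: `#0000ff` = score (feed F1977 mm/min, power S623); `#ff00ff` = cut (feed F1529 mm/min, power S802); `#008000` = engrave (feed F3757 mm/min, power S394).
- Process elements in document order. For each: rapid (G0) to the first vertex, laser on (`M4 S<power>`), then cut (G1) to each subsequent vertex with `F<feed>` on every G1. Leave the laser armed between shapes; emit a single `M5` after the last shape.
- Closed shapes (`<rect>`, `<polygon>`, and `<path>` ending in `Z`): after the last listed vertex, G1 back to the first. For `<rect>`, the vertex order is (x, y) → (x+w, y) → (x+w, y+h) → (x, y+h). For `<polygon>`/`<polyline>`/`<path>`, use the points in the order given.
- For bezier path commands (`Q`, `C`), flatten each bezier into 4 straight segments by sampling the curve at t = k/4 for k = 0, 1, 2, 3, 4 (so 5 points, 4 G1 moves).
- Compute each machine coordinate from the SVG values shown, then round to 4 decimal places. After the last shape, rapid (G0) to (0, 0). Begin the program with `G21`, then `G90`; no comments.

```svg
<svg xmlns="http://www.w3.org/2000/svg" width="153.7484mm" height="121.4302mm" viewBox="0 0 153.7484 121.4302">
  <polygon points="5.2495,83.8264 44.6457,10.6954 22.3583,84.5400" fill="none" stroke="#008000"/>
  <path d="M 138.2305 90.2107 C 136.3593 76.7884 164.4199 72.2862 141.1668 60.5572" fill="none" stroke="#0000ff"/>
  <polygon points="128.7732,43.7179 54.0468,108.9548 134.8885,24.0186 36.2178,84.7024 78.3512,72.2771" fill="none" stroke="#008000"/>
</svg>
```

G21
G90
G0 X5.2495 Y37.6038
M4 S394
G1 X44.6457 Y110.7348 F3757
G1 X22.3583 Y36.8902 F3757
G1 X5.2495 Y37.6038 F3757
G0 X138.2305 Y31.2195
M4 S623
G1 X141.1699 Y39.8660 F1977
G1 X147.7169 Y46.6812 F1977
G1 X150.2548 Y53.1790 F1977
G1 X141.1668 Y60.8730 F1977
G0 X128.7732 Y77.7123
M4 S394
G1 X54.0468 Y12.4754 F3757
G1 X134.8885 Y97.4116 F3757
G1 X36.2178 Y36.7278 F3757
G1 X78.3512 Y49.1531 F3757
G1 X128.7732 Y77.7123 F3757
M5
G0 X0.0000 Y0.0000

viewBox `0 0 153.7484 121.4302` with mm width/height → 1 unit = 1 mm. Flip: y_m = 121.4302 − y_svg.

**Shape 1** — `<polygon>` closed polygon, stroke `#008000` → engrave (S394, F3757). Machine vertices: (5.2495,37.6038) → (44.6457,110.7348) → (22.3583,36.8902) → (5.2495,37.6038). Closed: final G1 returns to the first vertex.

**Shape 2** — `<path>` cubic bezier, stroke `#0000ff` → score (S623, F1977). Control points (SVG): P0=(138.2305,90.2107), P1=(136.3593,76.7884), P2=(164.4199,72.2862), P3=(141.1668,60.5572); sampled at t=k/4. Machine vertices: (138.2305,31.2195) → (141.1699,39.8660) → (147.7169,46.6812) → (150.2548,53.1790) → (141.1668,60.8730). Open path.

**Shape 3** — `<polygon>` closed polygon, stroke `#008000` → engrave (S394, F3757). Machine vertices: (128.7732,77.7123) → (54.0468,12.4754) → (134.8885,97.4116) → (36.2178,36.7278) → (78.3512,49.1531) → (128.7732,77.7123). Closed: final G1 returns to the first vertex.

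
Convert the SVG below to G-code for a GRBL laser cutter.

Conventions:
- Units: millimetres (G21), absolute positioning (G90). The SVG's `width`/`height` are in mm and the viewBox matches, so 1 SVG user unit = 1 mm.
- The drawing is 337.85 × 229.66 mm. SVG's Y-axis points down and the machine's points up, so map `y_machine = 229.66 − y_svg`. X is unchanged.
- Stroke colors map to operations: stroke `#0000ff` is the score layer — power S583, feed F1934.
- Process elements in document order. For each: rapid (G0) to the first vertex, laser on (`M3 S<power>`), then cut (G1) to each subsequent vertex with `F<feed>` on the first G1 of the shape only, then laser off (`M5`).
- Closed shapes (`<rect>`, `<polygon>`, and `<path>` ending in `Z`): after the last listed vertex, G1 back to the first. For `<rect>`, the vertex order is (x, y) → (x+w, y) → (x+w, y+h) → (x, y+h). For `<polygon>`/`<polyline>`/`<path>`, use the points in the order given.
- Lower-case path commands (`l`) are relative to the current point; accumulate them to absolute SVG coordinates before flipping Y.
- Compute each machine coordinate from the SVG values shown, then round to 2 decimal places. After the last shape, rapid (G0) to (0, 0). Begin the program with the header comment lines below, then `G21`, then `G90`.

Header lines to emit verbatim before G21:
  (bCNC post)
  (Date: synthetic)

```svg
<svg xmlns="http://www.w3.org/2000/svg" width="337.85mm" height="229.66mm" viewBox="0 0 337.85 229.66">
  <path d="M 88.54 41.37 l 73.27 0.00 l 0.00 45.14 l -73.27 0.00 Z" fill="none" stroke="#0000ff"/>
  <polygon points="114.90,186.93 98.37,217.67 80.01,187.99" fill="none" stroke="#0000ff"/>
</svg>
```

(bCNC post)
(Date: synthetic)
G21
G90
G0 X88.54 Y188.29
M3 S583
G1 X161.81 Y188.29 F1934
G1 X161.81 Y143.15
G1 X88.54 Y143.15
G1 X88.54 Y188.29
M5
G0 X114.90 Y42.73
M3 S583
G1 X98.37 Y11.99 F1934
G1 X80.01 Y41.67
G1 X114.90 Y42.73
M5
G0 X0.00 Y0.00

1 u = 1 mm; y_m = 229.66 − y.

[1] `<path>` rectangle, #0000ff→score S583 F1934: (88.54,188.29) → (161.81,188.29) → (161.81,143.15) → (88.54,143.15) → (88.54,188.29) (closed)

[2] `<polygon>` regular polygon, #0000ff→score S583 F1934: (114.90,42.73) → (98.37,11.99) → (80.01,41.67) → (114.90,42.73) (closed)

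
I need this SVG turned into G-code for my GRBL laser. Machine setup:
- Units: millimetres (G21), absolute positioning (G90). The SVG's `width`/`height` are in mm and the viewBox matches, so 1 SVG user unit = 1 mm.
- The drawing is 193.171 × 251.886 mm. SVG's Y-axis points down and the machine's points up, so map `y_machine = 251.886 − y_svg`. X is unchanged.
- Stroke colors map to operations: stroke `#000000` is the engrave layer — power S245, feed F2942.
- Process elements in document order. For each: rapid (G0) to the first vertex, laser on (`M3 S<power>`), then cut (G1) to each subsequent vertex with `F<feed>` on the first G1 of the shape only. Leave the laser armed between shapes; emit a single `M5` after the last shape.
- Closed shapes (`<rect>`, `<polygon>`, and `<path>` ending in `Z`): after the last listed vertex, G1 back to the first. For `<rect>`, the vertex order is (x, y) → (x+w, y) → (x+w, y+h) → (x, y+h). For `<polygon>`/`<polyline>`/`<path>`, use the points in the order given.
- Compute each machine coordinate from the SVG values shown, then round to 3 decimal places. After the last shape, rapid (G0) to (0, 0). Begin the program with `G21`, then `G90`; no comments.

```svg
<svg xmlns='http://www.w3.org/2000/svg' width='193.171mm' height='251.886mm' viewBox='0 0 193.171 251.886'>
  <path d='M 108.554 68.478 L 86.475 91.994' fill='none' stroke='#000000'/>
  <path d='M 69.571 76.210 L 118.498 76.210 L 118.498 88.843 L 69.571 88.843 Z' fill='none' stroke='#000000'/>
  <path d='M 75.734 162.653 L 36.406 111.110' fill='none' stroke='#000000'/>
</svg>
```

G21
G90
G0 X108.554 Y183.408
M3 S245
G1 X86.475 Y159.892 F2942
G0 X69.571 Y175.676
M3 S245
G1 X118.498 Y175.676 F2942
G1 X118.498 Y163.043
G1 X69.571 Y163.043
G1 X69.571 Y175.676
G0 X75.734 Y89.233
M3 S245
G1 X36.406 Y140.776 F2942
M5
G0 X0.000 Y0.000

viewBox `0 0 193.171 251.886` with mm width/height → 1 unit = 1 mm. Flip: y_m = 251.886 − y_svg.

**Shape 1** — `<path>` line segment, stroke `#000000` → engrave (S245, F2942). Machine vertices: (108.554,183.408) → (86.475,159.892). Open path.

**Shape 2** — `<path>` rectangle, stroke `#000000` → engrave (S245, F2942). Machine vertices: (69.571,175.676) → (118.498,175.676) → (118.498,163.043) → (69.571,163.043) → (69.571,175.676). Closed: final G1 returns to the first vertex.

**Shape 3** — `<path>` line segment, stroke `#000000` → engrave (S245, F2942). Machine vertices: (75.734,89.233) → (36.406,140.776). Open path.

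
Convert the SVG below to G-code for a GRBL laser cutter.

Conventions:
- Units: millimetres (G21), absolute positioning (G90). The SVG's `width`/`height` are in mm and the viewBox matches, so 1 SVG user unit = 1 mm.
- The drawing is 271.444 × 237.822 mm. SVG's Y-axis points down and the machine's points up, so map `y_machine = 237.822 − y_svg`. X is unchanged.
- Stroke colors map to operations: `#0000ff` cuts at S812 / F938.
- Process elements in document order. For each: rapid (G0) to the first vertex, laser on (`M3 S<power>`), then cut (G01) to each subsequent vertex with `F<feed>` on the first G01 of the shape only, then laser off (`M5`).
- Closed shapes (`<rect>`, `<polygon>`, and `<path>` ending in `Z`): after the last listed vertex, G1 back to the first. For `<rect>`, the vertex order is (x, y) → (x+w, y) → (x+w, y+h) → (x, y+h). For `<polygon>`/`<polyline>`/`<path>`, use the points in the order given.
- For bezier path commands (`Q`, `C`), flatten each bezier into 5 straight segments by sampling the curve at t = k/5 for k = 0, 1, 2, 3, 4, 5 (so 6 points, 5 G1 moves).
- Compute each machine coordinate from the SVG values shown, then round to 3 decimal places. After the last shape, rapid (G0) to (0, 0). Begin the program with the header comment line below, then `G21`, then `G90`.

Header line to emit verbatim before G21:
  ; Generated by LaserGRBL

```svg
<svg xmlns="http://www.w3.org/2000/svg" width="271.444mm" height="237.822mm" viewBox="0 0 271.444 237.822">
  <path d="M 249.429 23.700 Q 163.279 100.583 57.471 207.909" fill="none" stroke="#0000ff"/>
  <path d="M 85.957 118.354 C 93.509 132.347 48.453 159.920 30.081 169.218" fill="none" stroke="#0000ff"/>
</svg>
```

; Generated by LaserGRBL
G21
G90
G0 X249.429 Y214.122
M3 S812
G01 X214.183 Y182.151 F938
G01 X177.364 Y147.745
G01 X138.972 Y110.903
G01 X99.008 Y71.626
G01 X57.471 Y29.913
M5
G0 X85.957 Y119.468
M3 S812
G01 X84.810 Y109.697 F938
G01 X74.842 Y98.197
G01 X59.861 Y86.495
G01 X43.672 Y76.121
G01 X30.081 Y68.604
M5
G0 X0.000 Y0.000

viewBox `0 0 271.444 237.822` with mm width/height → 1 unit = 1 mm. Flip: y_m = 237.822 − y_svg.

**Shape 1** — `<path>` quadratic bezier, stroke `#0000ff` → cut (S812, F938). Control points (SVG): P0=(249.429,23.700), P1=(163.279,100.583), P2=(57.471,207.909); sampled at t=k/5. Machine vertices: (249.429,214.122) → (214.183,182.151) → (177.364,147.745) → (138.972,110.903) → (99.008,71.626) → (57.471,29.913). Open path.

**Shape 2** — `<path>` cubic bezier, stroke `#0000ff` → cut (S812, F938). Control points (SVG): P0=(85.957,118.354), P1=(93.509,132.347), P2=(48.453,159.920), P3=(30.081,169.218); sampled at t=k/5. Machine vertices: (85.957,119.468) → (84.810,109.697) → (74.842,98.197) → (59.861,86.495) → (43.672,76.121) → (30.081,68.604). Open path.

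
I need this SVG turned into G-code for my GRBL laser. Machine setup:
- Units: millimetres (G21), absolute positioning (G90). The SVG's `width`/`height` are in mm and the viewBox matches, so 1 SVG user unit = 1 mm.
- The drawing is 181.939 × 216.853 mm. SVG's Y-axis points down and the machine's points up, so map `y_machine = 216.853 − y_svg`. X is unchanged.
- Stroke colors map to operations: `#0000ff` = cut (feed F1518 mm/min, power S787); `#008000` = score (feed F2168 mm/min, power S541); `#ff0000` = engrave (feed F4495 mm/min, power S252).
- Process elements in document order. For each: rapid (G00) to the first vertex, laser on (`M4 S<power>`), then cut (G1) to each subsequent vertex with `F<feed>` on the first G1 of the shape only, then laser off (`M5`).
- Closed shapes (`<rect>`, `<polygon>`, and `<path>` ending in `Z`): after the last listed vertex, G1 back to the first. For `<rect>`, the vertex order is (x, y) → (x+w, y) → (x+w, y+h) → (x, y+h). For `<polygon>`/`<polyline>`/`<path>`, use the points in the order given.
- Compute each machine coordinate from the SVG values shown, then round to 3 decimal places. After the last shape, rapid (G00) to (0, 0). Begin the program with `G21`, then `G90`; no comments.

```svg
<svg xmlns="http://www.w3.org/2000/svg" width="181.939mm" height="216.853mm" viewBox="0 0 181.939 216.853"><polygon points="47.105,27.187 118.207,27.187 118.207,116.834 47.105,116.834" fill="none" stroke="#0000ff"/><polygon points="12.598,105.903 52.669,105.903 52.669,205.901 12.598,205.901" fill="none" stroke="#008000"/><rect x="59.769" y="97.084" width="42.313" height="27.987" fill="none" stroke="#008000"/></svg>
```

Since the viewBox matches the mm dimensions, user units are millimetres directly. The only transform is the Y-flip y_m = 216.853 − y_svg.

Shape 1 is a rectangle drawn with `<polygon>`. Its stroke #0000ff means cut at S787, F1518. After flipping Y the toolpath is (47.105,189.666) → (118.207,189.666) → (118.207,100.019) → (47.105,100.019) → (47.105,189.666), returning to the start.

Shape 2 is a rectangle drawn with `<polygon>`. Its stroke #008000 means score at S541, F2168. After flipping Y the toolpath is (12.598,110.950) → (52.669,110.950) → (52.669,10.952) → (12.598,10.952) → (12.598,110.950), returning to the start.

Shape 3 is a rectangle drawn with `<rect>`. Its stroke #008000 means score at S541, F2168. After flipping Y the toolpath is (59.769,119.769) → (102.082,119.769) → (102.082,91.782) → (59.769,91.782) → (59.769,119.769), returning to the start.

G21
G90
G00 X47.105 Y189.666
M4 S787
G1 X118.207 Y189.666 F1518
G1 X118.207 Y100.019
G1 X47.105 Y100.019
G1 X47.105 Y189.666
M5
G00 X12.598 Y110.950
M4 S541
G1 X52.669 Y110.950 F2168
G1 X52.669 Y10.952
G1 X12.598 Y10.952
G1 X12.598 Y110.950
M5
G00 X59.769 Y119.769
M4 S541
G1 X102.082 Y119.769 F2168
G1 X102.082 Y91.782
G1 X59.769 Y91.782
G1 X59.769 Y119.769
M5
G00 X0.000 Y0.000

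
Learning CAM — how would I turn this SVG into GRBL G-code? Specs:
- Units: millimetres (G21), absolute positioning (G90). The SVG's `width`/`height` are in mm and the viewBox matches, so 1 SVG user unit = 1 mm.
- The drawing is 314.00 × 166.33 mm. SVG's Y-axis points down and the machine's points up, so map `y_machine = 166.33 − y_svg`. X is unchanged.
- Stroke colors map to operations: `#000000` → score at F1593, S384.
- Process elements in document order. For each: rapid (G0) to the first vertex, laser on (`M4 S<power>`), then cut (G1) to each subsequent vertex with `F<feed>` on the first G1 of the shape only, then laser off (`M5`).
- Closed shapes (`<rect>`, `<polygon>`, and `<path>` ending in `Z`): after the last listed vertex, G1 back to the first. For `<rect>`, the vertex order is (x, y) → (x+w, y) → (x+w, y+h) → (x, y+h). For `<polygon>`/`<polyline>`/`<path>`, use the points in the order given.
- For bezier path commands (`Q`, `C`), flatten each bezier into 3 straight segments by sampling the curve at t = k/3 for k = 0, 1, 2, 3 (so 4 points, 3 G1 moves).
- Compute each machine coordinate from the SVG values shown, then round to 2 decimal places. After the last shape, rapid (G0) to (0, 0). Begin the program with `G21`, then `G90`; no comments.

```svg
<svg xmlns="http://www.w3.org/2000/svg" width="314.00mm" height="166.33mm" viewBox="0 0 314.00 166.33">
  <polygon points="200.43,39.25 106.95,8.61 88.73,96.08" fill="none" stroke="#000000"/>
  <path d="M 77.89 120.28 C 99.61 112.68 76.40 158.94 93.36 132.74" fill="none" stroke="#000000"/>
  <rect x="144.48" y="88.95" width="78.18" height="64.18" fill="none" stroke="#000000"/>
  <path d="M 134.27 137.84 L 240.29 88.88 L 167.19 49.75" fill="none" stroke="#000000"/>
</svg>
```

Since the viewBox matches the mm dimensions, user units are millimetres directly. The only transform is the Y-flip y_m = 166.33 − y_svg.

Shape 1 is a closed polygon drawn with `<polygon>`. Its stroke #000000 means score at S384, F1593. After flipping Y the toolpath is (200.43,127.08) → (106.95,157.72) → (88.73,70.25) → (200.43,127.08), returning to the start.

Shape 2 is a cubic bezier drawn with `<path>`. Its stroke #000000 means score at S384, F1593. After flipping Y the toolpath is (77.89,46.05) → (87.79,40.38) → (86.64,26.86) → (93.36,33.59).

Shape 3 is a rectangle drawn with `<rect>`. Its stroke #000000 means score at S384, F1593. After flipping Y the toolpath is (144.48,77.38) → (222.66,77.38) → (222.66,13.20) → (144.48,13.20) → (144.48,77.38), returning to the start.

Shape 4 is a open polyline drawn with `<path>`. Its stroke #000000 means score at S384, F1593. After flipping Y the toolpath is (134.27,28.49) → (240.29,77.45) → (167.19,116.58).

G21
G90
G0 X200.43 Y127.08
M4 S384
G1 X106.95 Y157.72 F1593
G1 X88.73 Y70.25
G1 X200.43 Y127.08
M5
G0 X77.89 Y46.05
M4 S384
G1 X87.79 Y40.38 F1593
G1 X86.64 Y26.86
G1 X93.36 Y33.59
M5
G0 X144.48 Y77.38
M4 S384
G1 X222.66 Y77.38 F1593
G1 X222.66 Y13.20
G1 X144.48 Y13.20
G1 X144.48 Y77.38
M5
G0 X134.27 Y28.49
M4 S384
G1 X240.29 Y77.45 F1593
G1 X167.19 Y116.58
M5
G0 X0.00 Y0.00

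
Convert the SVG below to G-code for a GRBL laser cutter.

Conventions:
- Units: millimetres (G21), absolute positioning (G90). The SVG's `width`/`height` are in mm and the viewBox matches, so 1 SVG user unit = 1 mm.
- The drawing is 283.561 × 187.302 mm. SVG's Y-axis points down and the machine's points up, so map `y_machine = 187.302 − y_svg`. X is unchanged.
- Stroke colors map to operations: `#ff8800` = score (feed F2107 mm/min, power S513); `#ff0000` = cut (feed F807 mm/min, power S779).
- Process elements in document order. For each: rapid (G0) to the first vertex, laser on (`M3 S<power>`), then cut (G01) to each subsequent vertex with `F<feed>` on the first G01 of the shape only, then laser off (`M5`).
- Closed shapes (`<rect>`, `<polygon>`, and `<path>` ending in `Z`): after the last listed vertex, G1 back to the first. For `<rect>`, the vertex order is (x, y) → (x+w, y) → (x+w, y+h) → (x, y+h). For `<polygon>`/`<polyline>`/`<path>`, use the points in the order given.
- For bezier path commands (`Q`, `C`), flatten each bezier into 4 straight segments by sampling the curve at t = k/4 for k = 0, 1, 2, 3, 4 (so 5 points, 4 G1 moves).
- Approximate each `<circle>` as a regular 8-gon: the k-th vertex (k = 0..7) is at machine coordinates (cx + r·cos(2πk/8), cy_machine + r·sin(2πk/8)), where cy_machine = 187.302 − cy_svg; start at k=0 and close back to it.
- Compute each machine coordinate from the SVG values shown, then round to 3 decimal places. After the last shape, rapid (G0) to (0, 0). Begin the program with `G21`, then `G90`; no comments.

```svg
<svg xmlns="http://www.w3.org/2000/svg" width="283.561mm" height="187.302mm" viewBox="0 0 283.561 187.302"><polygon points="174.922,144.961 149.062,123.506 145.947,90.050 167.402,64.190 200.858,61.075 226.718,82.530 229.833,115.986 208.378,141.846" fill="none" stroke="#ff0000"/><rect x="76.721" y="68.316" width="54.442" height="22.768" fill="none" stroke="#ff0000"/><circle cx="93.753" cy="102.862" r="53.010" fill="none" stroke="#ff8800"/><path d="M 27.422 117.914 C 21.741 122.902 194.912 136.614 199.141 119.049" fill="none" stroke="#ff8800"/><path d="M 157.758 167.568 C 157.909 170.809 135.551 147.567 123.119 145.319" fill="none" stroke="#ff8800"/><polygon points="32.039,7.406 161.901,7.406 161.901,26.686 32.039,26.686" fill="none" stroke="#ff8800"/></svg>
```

G21
G90
G0 X174.922 Y42.341
M3 S779
G01 X149.062 Y63.796 F807
G01 X145.947 Y97.252
G01 X167.402 Y123.112
G01 X200.858 Y126.227
G01 X226.718 Y104.772
G01 X229.833 Y71.316
G01 X208.378 Y45.456
G01 X174.922 Y42.341
M5
G0 X76.721 Y118.986
M3 S779
G01 X131.163 Y118.986 F807
G01 X131.163 Y96.218
G01 X76.721 Y96.218
G01 X76.721 Y118.986
M5
G0 X146.763 Y84.440
M3 S513
G01 X131.237 Y121.924 F2107
G01 X93.753 Y137.450
G01 X56.269 Y121.924
G01 X40.743 Y84.440
G01 X56.269 Y46.956
G01 X93.753 Y31.430
G01 X131.237 Y46.956
G01 X146.763 Y84.440
M5
G0 X27.422 Y69.388
M3 S513
G01 X51.262 Y64.636 F2107
G01 X109.565 Y60.363
G01 X169.727 Y60.319
G01 X199.141 Y68.253
M5
G0 X157.758 Y19.734
M3 S513
G01 X154.158 Y21.527 F2107
G01 X145.157 Y28.800
G01 X133.797 Y37.102
G01 X123.119 Y41.983
M5
G0 X32.039 Y179.896
M3 S513
G01 X161.901 Y179.896 F2107
G01 X161.901 Y160.616
G01 X32.039 Y160.616
G01 X32.039 Y179.896
M5
G0 X0.000 Y0.000

1 u = 1 mm; y_m = 187.302 − y.

[1] `<polygon>` regular polygon, #ff0000→cut S779 F807: (174.922,42.341) → (149.062,63.796) → (145.947,97.252) → (167.402,123.112) → (200.858,126.227) → (226.718,104.772) → (229.833,71.316) → (208.378,45.456) → (174.922,42.341) (closed)

[2] `<rect>` rectangle, #ff0000→cut S779 F807: (76.721,118.986) → (131.163,118.986) → (131.163,96.218) → (76.721,96.218) → (76.721,118.986) (closed)

[3] `<circle>` circle, #ff8800→score S513 F2107: (146.763,84.440) → (131.237,121.924) → (93.753,137.450) → (56.269,121.924) → (40.743,84.440) → (56.269,46.956) → (93.753,31.430) → (131.237,46.956) → (146.763,84.440) (closed)

[4] `<path>` cubic bezier, #ff8800→score S513 F2107: (27.422,69.388) → (51.262,64.636) → (109.565,60.363) → (169.727,60.319) → (199.141,68.253)

[5] `<path>` cubic bezier, #ff8800→score S513 F2107: (157.758,19.734) → (154.158,21.527) → (145.157,28.800) → (133.797,37.102) → (123.119,41.983)

[6] `<polygon>` rectangle, #ff8800→score S513 F2107: (32.039,179.896) → (161.901,179.896) → (161.901,160.616) → (32.039,160.616) → (32.039,179.896) (closed)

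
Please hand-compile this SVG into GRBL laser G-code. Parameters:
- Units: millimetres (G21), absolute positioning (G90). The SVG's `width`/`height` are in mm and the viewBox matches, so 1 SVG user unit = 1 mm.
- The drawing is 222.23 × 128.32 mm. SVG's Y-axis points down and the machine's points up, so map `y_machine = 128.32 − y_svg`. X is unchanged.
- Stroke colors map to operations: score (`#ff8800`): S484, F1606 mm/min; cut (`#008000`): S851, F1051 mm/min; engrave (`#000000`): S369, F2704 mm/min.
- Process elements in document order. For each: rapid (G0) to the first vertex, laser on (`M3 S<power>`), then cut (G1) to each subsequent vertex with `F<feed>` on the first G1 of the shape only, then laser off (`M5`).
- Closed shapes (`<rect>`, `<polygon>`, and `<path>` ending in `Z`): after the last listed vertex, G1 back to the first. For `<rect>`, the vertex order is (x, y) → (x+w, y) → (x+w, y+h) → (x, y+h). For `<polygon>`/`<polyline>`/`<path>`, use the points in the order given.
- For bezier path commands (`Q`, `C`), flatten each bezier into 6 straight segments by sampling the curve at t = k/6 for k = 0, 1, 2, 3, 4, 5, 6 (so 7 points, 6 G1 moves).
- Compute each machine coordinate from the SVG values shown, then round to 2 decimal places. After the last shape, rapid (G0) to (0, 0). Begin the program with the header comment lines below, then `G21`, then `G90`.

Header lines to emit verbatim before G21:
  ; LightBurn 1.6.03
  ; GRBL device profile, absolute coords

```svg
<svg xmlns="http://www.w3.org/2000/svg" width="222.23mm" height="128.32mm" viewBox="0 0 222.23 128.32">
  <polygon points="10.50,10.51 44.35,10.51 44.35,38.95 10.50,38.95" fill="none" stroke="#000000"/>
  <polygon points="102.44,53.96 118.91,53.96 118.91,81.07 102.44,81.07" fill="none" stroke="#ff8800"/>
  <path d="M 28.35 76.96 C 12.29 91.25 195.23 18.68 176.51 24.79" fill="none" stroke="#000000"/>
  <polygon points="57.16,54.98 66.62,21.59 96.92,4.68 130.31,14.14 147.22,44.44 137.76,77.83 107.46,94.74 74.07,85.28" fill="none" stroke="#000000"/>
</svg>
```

; LightBurn 1.6.03
; GRBL device profile, absolute coords
G21
G90
G0 X10.50 Y117.81
M3 S369
G1 X44.35 Y117.81 F2704
G1 X44.35 Y89.37
G1 X10.50 Y89.37
G1 X10.50 Y117.81
M5
G0 X102.44 Y74.36
M3 S484
G1 X118.91 Y74.36 F1606
G1 X118.91 Y47.25
G1 X102.44 Y47.25
G1 X102.44 Y74.36
M5
G0 X28.35 Y51.36
M3 S369
G1 X35.05 Y50.69 F2704
G1 X63.78 Y59.89
G1 X103.43 Y74.38
G1 X142.85 Y89.54
G1 X170.92 Y100.79
G1 X176.51 Y103.53
M5
G0 X57.16 Y73.34
M3 S369
G1 X66.62 Y106.73 F2704
G1 X96.92 Y123.64
G1 X130.31 Y114.18
G1 X147.22 Y83.88
G1 X137.76 Y50.49
G1 X107.46 Y33.58
G1 X74.07 Y43.04
G1 X57.16 Y73.34
M5
G0 X0.00 Y0.00

viewBox `0 0 222.23 128.32` with mm width/height → 1 unit = 1 mm. Flip: y_m = 128.32 − y_svg.

**Shape 1** — `<polygon>` rectangle, stroke `#000000` → engrave (S369, F2704). Machine vertices: (10.50,117.81) → (44.35,117.81) → (44.35,89.37) → (10.50,89.37) → (10.50,117.81). Closed: final G1 returns to the first vertex.

**Shape 2** — `<polygon>` rectangle, stroke `#ff8800` → score (S484, F1606). Machine vertices: (102.44,74.36) → (118.91,74.36) → (118.91,47.25) → (102.44,47.25) → (102.44,74.36). Closed: final G1 returns to the first vertex.

**Shape 3** — `<path>` cubic bezier, stroke `#000000` → engrave (S369, F2704). Control points (SVG): P0=(28.35,76.96), P1=(12.29,91.25), P2=(195.23,18.68), P3=(176.51,24.79); sampled at t=k/6. Machine vertices: (28.35,51.36) → (35.05,50.69) → (63.78,59.89) → (103.43,74.38) → (142.85,89.54) → (170.92,100.79) → (176.51,103.53). Open path.

**Shape 4** — `<polygon>` regular polygon, stroke `#000000` → engrave (S369, F2704). Machine vertices: (57.16,73.34) → (66.62,106.73) → (96.92,123.64) → (130.31,114.18) → (147.22,83.88) → (137.76,50.49) → (107.46,33.58) → (74.07,43.04) → (57.16,73.34). Closed: final G1 returns to the first vertex.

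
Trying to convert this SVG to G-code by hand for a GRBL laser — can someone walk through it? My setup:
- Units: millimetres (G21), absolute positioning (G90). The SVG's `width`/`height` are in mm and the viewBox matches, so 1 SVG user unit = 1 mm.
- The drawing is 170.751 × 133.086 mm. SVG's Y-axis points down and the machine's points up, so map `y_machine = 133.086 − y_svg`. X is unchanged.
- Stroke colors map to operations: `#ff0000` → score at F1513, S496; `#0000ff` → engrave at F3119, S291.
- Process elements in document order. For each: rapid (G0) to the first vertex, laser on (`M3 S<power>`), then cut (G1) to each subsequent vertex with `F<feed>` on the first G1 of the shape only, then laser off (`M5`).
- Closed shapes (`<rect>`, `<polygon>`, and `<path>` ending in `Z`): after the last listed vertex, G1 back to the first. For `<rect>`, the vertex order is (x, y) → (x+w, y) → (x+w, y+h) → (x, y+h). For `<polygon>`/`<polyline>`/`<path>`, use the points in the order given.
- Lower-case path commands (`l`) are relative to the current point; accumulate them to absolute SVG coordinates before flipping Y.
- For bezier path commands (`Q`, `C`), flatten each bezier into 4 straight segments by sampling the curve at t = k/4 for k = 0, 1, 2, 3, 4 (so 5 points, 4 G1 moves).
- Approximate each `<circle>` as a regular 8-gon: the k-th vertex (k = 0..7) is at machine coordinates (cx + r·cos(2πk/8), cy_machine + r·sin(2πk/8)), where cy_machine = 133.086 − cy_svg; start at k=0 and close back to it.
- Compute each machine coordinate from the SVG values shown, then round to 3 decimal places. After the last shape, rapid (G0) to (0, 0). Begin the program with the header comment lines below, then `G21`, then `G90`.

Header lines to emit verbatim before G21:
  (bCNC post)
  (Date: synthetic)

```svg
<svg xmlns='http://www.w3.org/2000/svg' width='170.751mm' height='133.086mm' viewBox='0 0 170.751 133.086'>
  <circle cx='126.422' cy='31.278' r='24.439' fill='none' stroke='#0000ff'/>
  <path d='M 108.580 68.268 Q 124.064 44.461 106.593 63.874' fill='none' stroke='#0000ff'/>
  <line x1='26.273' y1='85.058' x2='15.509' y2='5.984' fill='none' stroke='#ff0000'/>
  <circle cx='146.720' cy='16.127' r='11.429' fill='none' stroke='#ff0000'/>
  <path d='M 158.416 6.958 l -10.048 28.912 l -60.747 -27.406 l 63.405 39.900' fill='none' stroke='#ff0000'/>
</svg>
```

1 u = 1 mm; y_m = 133.086 − y.

[1] `<circle>` circle, #0000ff→engrave S291 F3119: (150.861,101.808) → (143.703,119.089) → (126.422,126.247) → (109.141,119.089) → (101.983,101.808) → (109.141,84.527) → (126.422,77.369) → (143.703,84.527) → (150.861,101.808) (closed)

[2] `<path>` quadratic bezier, #0000ff→engrave S291 F3119: (108.580,64.818) → (114.262,74.020) → (115.825,77.820) → (113.269,76.217) → (106.593,69.212)

[3] `<line>` line segment, #ff0000→score S496 F1513: (26.273,48.028) → (15.509,127.102)

[4] `<circle>` circle, #ff0000→score S496 F1513: (158.149,116.959) → (154.802,125.041) → (146.720,128.388) → (138.638,125.041) → (135.291,116.959) → (138.638,108.877) → (146.720,105.530) → (154.802,108.877) → (158.149,116.959) (closed)

[5] `<path>` open polyline, #ff0000→score S496 F1513: (158.416,126.128) → (148.368,97.216) → (87.621,124.622) → (151.026,84.722)

(bCNC post)
(Date: synthetic)
G21
G90
G0 X150.861 Y101.808
M3 S291
G1 X143.703 Y119.089 F3119
G1 X126.422 Y126.247
G1 X109.141 Y119.089
G1 X101.983 Y101.808
G1 X109.141 Y84.527
G1 X126.422 Y77.369
G1 X143.703 Y84.527
G1 X150.861 Y101.808
M5
G0 X108.580 Y64.818
M3 S291
G1 X114.262 Y74.020 F3119
G1 X115.825 Y77.820
G1 X113.269 Y76.217
G1 X106.593 Y69.212
M5
G0 X26.273 Y48.028
M3 S496
G1 X15.509 Y127.102 F1513
M5
G0 X158.149 Y116.959
M3 S496
G1 X154.802 Y125.041 F1513
G1 X146.720 Y128.388
G1 X138.638 Y125.041
G1 X135.291 Y116.959
G1 X138.638 Y108.877
G1 X146.720 Y105.530
G1 X154.802 Y108.877
G1 X158.149 Y116.959
M5
G0 X158.416 Y126.128
M3 S496
G1 X148.368 Y97.216 F1513
G1 X87.621 Y124.622
G1 X151.026 Y84.722
M5
G0 X0.000 Y0.000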